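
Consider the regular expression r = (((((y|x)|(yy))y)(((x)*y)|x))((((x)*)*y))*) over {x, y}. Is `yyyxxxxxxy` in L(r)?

yes

Split as yyy·xxxxxxy: ((((y|x)|(yy))y)(((x)*y)|x)) matches yyy and ((((x)*)*y))* matches xxxxxxy.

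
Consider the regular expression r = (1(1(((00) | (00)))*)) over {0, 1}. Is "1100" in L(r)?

Split as 1·100: 1 matches 1 and (1(((00)|(00)))*) matches 100.

yes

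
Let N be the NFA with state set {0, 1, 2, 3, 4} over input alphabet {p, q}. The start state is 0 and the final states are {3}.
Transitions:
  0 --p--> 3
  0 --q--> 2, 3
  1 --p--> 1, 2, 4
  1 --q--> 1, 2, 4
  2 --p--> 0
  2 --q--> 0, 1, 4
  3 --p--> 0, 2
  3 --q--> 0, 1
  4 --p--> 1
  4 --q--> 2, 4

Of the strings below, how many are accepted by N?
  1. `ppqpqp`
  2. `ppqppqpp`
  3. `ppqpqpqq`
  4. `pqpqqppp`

4

`ppqpqp`: accepted
`ppqppqpp`: accepted
`ppqpqpqq`: accepted
`pqpqqppp`: accepted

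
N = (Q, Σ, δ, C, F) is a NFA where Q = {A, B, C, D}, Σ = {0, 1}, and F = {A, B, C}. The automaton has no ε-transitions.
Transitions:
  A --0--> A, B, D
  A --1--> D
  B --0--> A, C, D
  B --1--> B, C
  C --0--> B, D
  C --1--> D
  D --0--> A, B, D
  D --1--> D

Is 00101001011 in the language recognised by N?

Start: {C}
read 0: {B, D}
read 0: {A, B, C, D}
read 1: {B, C, D}
read 0: {A, B, C, D}
read 1: {B, C, D}
read 0: {A, B, C, D}
read 0: {A, B, C, D}
read 1: {B, C, D}
read 0: {A, B, C, D}
read 1: {B, C, D}
read 1: {B, C, D}
Reachable ∩ accepting = {B, C} — nonempty.

accepted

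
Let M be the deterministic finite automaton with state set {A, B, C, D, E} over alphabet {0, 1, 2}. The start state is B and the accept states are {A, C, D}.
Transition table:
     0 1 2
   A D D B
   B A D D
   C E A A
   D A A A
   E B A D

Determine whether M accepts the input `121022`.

B --1--> D
D --2--> A
A --1--> D
D --0--> A
A --2--> B
B --2--> D
End in state D, which is an accepting state.

accepted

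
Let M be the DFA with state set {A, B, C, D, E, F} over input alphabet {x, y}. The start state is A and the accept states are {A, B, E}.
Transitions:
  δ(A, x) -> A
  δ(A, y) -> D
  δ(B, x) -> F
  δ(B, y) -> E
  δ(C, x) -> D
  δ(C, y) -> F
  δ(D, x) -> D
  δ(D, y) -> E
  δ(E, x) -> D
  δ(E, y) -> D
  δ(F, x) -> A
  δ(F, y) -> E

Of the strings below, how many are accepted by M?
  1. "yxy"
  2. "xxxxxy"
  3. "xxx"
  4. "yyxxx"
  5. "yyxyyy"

"yxy": accepted
"xxxxxy": rejected
"xxx": accepted
"yyxxx": rejected
"yyxyyy": accepted

3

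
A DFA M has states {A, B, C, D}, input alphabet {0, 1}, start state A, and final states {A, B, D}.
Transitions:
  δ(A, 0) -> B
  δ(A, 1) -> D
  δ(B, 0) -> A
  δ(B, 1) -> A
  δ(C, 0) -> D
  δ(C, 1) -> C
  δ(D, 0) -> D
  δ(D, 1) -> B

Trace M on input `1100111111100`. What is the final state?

A --1--> D
D --1--> B
B --0--> A
A --0--> B
B --1--> A
A --1--> D
D --1--> B
B --1--> A
A --1--> D
D --1--> B
B --1--> A
A --0--> B
B --0--> A

A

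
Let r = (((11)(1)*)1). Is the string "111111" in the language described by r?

yes

Split as 11111·1: ((11)(1)*) matches 11111 and 1 matches 1.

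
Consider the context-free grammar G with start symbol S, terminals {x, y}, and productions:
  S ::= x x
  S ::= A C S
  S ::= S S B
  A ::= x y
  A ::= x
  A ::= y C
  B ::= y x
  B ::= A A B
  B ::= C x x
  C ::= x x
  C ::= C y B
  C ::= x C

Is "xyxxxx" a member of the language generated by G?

S ⇒ ACS ⇒ xyCS ⇒ xyxxS ⇒ xyxxxx

yes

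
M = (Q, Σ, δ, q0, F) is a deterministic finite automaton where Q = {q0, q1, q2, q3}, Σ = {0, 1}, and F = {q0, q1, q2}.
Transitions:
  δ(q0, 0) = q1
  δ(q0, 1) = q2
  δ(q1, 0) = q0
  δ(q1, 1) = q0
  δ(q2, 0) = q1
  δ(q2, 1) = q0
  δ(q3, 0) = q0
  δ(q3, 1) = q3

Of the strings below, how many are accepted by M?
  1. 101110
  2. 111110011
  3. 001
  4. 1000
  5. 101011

101110: accepted
111110011: accepted
001: accepted
1000: accepted
101011: accepted

5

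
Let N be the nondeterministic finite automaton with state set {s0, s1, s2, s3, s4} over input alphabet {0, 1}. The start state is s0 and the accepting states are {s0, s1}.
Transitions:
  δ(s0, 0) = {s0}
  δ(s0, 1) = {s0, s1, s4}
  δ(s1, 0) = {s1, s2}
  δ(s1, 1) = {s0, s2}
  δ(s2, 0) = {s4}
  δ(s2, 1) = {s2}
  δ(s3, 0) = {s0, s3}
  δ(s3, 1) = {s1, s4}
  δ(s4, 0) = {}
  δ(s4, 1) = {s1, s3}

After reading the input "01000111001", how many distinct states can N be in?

Start: {s0}
read 0: {s0}
read 1: {s0, s1, s4}
read 0: {s0, s1, s2}
read 0: {s0, s1, s2, s4}
read 0: {s0, s1, s2, s4}
read 1: {s0, s1, s2, s3, s4}
read 1: {s0, s1, s2, s3, s4}
read 1: {s0, s1, s2, s3, s4}
read 0: {s0, s1, s2, s3, s4}
read 0: {s0, s1, s2, s3, s4}
read 1: {s0, s1, s2, s3, s4}
Final reachable set {s0, s1, s2, s3, s4} has 5 states.

5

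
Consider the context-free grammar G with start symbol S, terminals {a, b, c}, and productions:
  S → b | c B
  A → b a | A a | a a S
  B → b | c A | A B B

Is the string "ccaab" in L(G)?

yes

S ⇒ cB ⇒ ccA ⇒ ccaaS ⇒ ccaab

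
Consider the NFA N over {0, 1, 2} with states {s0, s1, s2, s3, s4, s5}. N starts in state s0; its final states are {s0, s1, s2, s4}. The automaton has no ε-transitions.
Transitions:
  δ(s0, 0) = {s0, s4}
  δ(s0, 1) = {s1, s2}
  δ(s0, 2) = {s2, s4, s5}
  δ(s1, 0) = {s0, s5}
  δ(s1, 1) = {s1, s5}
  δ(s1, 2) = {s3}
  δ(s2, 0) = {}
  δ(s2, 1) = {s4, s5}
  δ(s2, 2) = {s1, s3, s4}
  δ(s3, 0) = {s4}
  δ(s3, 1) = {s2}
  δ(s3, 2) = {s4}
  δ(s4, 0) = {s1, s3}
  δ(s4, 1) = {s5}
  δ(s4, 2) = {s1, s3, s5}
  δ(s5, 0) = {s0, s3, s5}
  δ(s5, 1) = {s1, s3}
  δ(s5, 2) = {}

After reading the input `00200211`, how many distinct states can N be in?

Start: {s0}
read 0: {s0, s4}
read 0: {s0, s1, s3, s4}
read 2: {s1, s2, s3, s4, s5}
read 0: {s0, s1, s3, s4, s5}
read 0: {s0, s1, s3, s4, s5}
read 2: {s1, s2, s3, s4, s5}
read 1: {s1, s2, s3, s4, s5}
read 1: {s1, s2, s3, s4, s5}
Final reachable set {s1, s2, s3, s4, s5} has 5 states.

5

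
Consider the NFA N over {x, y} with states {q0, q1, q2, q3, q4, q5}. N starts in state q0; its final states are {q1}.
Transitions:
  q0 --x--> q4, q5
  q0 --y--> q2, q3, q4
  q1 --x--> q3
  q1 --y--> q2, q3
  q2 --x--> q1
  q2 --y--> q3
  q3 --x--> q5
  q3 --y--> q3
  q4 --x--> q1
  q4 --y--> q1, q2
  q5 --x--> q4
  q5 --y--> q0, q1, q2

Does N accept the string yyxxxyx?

accepted

Start: {q0}
read y: {q2, q3, q4}
read y: {q1, q2, q3}
read x: {q1, q3, q5}
read x: {q3, q4, q5}
read x: {q1, q4, q5}
read y: {q0, q1, q2, q3}
read x: {q1, q3, q4, q5}
Reachable ∩ accepting = {q1} — nonempty.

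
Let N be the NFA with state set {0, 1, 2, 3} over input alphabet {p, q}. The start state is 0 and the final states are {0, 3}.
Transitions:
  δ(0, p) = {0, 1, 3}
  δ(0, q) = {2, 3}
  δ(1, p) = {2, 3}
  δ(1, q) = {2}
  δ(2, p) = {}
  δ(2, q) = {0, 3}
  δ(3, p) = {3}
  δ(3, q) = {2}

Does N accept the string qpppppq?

Start: {0}
read q: {2, 3}
read p: {3}
read p: {3}
read p: {3}
read p: {3}
read p: {3}
read q: {2}
Reachable ∩ accepting = {} — empty.

rejected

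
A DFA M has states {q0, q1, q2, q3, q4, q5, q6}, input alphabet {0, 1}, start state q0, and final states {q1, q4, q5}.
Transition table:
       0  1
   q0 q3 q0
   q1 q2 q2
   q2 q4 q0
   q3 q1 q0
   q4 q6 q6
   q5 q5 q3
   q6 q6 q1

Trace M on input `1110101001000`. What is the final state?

q0 --1--> q0
q0 --1--> q0
q0 --1--> q0
q0 --0--> q3
q3 --1--> q0
q0 --0--> q3
q3 --1--> q0
q0 --0--> q3
q3 --0--> q1
q1 --1--> q2
q2 --0--> q4
q4 --0--> q6
q6 --0--> q6

q6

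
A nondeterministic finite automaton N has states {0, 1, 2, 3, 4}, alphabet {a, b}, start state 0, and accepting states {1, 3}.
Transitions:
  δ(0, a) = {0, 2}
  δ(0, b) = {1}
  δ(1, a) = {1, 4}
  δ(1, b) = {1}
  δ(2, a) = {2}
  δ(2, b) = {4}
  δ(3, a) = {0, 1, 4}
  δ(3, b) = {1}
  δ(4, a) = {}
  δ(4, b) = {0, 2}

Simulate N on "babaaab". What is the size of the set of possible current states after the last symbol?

4

Start: {0}
read b: {1}
read a: {1, 4}
read b: {0, 1, 2}
read a: {0, 1, 2, 4}
read a: {0, 1, 2, 4}
read a: {0, 1, 2, 4}
read b: {0, 1, 2, 4}
Final reachable set {0, 1, 2, 4} has 4 states.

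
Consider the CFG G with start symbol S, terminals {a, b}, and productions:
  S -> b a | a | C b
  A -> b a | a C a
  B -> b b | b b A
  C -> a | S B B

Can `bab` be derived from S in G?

no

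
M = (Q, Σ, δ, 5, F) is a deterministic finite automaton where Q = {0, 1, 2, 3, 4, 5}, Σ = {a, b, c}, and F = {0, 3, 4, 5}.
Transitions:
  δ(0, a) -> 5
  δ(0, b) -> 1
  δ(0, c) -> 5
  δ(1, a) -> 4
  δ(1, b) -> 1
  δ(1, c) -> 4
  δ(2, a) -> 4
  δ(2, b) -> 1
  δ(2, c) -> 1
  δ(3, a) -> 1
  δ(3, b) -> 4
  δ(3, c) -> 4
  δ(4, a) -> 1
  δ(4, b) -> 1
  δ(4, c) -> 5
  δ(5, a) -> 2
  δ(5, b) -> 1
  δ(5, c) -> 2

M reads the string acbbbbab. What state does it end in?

5 --a--> 2
2 --c--> 1
1 --b--> 1
1 --b--> 1
1 --b--> 1
1 --b--> 1
1 --a--> 4
4 --b--> 1

1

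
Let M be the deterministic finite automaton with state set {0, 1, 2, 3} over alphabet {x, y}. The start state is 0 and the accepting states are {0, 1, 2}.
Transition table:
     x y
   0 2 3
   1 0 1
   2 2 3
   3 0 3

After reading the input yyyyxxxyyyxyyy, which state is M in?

0 --y--> 3
3 --y--> 3
3 --y--> 3
3 --y--> 3
3 --x--> 0
0 --x--> 2
2 --x--> 2
2 --y--> 3
3 --y--> 3
3 --y--> 3
3 --x--> 0
0 --y--> 3
3 --y--> 3
3 --y--> 3

3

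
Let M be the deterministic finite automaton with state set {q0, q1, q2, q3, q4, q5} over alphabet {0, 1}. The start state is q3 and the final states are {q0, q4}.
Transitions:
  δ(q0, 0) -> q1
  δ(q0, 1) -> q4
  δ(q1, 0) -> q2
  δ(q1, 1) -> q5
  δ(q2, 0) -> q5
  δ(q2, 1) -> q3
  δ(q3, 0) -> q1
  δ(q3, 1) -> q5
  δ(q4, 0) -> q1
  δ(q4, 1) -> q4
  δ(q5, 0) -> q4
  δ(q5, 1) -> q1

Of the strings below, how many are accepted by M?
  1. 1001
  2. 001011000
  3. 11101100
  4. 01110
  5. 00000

2

1001: rejected
001011000: accepted
11101100: rejected
01110: accepted
00000: rejected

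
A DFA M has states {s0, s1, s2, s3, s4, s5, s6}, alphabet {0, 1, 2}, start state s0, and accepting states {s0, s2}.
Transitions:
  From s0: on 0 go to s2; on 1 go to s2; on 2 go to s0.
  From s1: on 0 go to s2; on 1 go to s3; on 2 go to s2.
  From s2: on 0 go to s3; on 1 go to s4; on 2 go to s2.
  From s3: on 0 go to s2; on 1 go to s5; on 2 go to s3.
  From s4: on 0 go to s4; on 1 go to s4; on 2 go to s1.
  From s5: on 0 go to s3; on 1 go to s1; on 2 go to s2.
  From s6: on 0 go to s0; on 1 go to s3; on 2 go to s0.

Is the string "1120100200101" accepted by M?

s0 --1--> s2
s2 --1--> s4
s4 --2--> s1
s1 --0--> s2
s2 --1--> s4
s4 --0--> s4
s4 --0--> s4
s4 --2--> s1
s1 --0--> s2
s2 --0--> s3
s3 --1--> s5
s5 --0--> s3
s3 --1--> s5
End in state s5, which is not an accepting state.

rejected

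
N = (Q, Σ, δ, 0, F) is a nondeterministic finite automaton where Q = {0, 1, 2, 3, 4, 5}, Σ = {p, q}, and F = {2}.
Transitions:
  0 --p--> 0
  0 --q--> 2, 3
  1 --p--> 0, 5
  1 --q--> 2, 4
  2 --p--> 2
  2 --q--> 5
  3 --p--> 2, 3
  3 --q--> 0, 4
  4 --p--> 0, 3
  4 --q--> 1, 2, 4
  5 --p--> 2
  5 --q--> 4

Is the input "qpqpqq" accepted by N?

accepted

Start: {0}
read q: {2, 3}
read p: {2, 3}
read q: {0, 4, 5}
read p: {0, 2, 3}
read q: {0, 2, 3, 4, 5}
read q: {0, 1, 2, 3, 4, 5}
Reachable ∩ accepting = {2} — nonempty.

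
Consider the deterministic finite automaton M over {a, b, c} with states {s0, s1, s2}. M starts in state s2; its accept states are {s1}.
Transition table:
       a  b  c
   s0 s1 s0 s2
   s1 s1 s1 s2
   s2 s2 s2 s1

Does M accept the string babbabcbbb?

accepted

s2 --b--> s2
s2 --a--> s2
s2 --b--> s2
s2 --b--> s2
s2 --a--> s2
s2 --b--> s2
s2 --c--> s1
s1 --b--> s1
s1 --b--> s1
s1 --b--> s1
End in state s1, which is an accepting state.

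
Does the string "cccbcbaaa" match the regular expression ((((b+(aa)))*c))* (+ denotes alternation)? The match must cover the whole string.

no

cccbcbaaa cannot be split into zero or more pieces each matching (((b+(aa)))*c).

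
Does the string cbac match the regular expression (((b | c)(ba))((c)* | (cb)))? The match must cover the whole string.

yes

Split as cba·c: ((b|c)(ba)) matches cba and ((c)*|(cb)) matches c.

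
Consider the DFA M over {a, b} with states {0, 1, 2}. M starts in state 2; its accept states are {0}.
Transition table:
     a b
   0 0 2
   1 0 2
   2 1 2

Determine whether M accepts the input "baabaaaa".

accepted

2 --b--> 2
2 --a--> 1
1 --a--> 0
0 --b--> 2
2 --a--> 1
1 --a--> 0
0 --a--> 0
0 --a--> 0
End in state 0, which is an accepting state.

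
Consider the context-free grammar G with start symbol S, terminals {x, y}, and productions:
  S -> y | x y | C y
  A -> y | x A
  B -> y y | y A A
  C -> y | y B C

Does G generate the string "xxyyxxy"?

no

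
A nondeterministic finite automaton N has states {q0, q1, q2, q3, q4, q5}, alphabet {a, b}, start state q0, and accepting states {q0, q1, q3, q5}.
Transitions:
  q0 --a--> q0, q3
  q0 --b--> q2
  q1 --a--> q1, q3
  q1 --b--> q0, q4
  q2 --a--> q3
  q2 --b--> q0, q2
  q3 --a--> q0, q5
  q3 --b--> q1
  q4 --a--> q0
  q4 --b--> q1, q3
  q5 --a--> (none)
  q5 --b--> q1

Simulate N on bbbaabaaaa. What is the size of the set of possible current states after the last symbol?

4

Start: {q0}
read b: {q2}
read b: {q0, q2}
read b: {q0, q2}
read a: {q0, q3}
read a: {q0, q3, q5}
read b: {q1, q2}
read a: {q1, q3}
read a: {q0, q1, q3, q5}
read a: {q0, q1, q3, q5}
read a: {q0, q1, q3, q5}
Final reachable set {q0, q1, q3, q5} has 4 states.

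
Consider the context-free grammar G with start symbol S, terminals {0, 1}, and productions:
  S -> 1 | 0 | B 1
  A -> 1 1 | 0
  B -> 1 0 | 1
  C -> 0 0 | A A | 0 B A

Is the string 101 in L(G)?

yes

S ⇒ B1 ⇒ 101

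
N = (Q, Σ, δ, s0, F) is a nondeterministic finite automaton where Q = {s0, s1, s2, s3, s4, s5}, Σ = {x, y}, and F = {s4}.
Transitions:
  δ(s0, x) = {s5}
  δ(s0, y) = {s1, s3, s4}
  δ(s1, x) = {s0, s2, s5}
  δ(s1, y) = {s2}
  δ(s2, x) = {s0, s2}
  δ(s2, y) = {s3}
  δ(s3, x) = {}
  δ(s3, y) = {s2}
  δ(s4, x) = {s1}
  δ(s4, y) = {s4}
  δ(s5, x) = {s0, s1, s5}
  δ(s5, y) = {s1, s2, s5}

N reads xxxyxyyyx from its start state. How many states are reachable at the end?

Start: {s0}
read x: {s5}
read x: {s0, s1, s5}
read x: {s0, s1, s2, s5}
read y: {s1, s2, s3, s4, s5}
read x: {s0, s1, s2, s5}
read y: {s1, s2, s3, s4, s5}
read y: {s1, s2, s3, s4, s5}
read y: {s1, s2, s3, s4, s5}
read x: {s0, s1, s2, s5}
Final reachable set {s0, s1, s2, s5} has 4 states.

4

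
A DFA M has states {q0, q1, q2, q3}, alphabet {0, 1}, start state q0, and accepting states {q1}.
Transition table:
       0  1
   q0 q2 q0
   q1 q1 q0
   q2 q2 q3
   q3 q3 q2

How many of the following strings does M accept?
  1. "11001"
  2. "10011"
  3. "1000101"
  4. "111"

"11001": rejected
"10011": rejected
"1000101": rejected
"111": rejected

0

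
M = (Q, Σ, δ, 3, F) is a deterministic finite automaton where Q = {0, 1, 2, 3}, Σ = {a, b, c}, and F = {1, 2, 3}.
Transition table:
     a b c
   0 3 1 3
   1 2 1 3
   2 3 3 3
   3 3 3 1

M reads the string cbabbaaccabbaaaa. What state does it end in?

3 --c--> 1
1 --b--> 1
1 --a--> 2
2 --b--> 3
3 --b--> 3
3 --a--> 3
3 --a--> 3
3 --c--> 1
1 --c--> 3
3 --a--> 3
3 --b--> 3
3 --b--> 3
3 --a--> 3
3 --a--> 3
3 --a--> 3
3 --a--> 3

3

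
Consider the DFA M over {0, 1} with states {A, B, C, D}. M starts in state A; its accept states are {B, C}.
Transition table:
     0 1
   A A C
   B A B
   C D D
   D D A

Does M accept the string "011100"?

A --0--> A
A --1--> C
C --1--> D
D --1--> A
A --0--> A
A --0--> A
End in state A, which is not an accepting state.

rejected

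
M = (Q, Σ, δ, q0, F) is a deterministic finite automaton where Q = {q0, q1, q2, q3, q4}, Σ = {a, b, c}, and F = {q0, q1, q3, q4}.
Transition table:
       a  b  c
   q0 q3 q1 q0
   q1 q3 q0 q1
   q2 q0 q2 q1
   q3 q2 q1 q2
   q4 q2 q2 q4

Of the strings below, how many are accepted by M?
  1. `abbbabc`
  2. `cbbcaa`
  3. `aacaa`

1

`abbbabc`: accepted
`cbbcaa`: rejected
`aacaa`: rejected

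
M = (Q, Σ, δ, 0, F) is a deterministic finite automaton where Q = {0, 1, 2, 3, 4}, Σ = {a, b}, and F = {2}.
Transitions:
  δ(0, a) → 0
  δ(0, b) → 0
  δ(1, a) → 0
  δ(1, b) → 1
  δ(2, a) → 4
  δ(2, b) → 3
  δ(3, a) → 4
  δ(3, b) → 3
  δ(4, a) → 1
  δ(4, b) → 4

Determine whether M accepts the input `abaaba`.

rejected

0 --a--> 0
0 --b--> 0
0 --a--> 0
0 --a--> 0
0 --b--> 0
0 --a--> 0
End in state 0, which is not an accepting state.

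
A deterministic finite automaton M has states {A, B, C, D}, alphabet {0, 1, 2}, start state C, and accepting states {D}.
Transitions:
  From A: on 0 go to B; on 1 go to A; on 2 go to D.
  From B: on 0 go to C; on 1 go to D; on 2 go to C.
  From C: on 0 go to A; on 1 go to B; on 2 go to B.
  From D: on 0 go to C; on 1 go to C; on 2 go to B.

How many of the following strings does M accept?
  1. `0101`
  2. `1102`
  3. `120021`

`0101`: accepted
`1102`: rejected
`120021`: rejected

1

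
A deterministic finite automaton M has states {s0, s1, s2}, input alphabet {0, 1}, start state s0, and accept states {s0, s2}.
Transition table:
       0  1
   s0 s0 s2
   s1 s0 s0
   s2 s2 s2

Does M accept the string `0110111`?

s0 --0--> s0
s0 --1--> s2
s2 --1--> s2
s2 --0--> s2
s2 --1--> s2
s2 --1--> s2
s2 --1--> s2
End in state s2, which is an accepting state.

accepted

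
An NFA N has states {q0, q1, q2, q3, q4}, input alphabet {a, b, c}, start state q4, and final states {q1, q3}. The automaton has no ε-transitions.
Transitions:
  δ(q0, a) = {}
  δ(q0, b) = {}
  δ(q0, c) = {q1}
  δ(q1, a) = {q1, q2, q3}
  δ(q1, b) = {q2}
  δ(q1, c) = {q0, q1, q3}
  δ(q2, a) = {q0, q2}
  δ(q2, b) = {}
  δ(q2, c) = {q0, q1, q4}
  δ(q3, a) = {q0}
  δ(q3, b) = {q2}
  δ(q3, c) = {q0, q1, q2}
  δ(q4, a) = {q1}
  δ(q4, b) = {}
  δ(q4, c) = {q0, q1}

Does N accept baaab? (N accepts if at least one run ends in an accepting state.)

Start: {q4}
read b: {}
The reachable set is empty and stays empty for the remaining 4 symbols.
Reachable ∩ accepting = {} — empty.

rejected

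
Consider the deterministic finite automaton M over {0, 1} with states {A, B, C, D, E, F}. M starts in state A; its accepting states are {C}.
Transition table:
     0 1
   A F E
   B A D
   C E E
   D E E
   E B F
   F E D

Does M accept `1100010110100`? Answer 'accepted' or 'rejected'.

A --1--> E
E --1--> F
F --0--> E
E --0--> B
B --0--> A
A --1--> E
E --0--> B
B --1--> D
D --1--> E
E --0--> B
B --1--> D
D --0--> E
E --0--> B
End in state B, which is not an accepting state.

rejected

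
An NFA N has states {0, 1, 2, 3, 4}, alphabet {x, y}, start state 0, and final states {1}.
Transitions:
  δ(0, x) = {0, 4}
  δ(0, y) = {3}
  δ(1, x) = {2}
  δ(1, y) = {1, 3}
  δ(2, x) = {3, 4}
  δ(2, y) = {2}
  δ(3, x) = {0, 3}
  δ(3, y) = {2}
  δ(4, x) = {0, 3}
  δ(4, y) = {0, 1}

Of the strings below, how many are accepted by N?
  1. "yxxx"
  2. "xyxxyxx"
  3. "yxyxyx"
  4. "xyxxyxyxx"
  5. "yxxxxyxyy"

"yxxx": rejected
"xyxxyxx": rejected
"yxyxyx": rejected
"xyxxyxyxx": rejected
"yxxxxyxyy": accepted

1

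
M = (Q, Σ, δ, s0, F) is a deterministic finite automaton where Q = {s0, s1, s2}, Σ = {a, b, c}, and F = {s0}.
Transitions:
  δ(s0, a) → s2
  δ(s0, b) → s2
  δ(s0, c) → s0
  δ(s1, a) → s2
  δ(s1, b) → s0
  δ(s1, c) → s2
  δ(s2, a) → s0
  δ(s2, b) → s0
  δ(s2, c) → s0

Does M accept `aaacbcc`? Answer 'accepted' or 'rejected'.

s0 --a--> s2
s2 --a--> s0
s0 --a--> s2
s2 --c--> s0
s0 --b--> s2
s2 --c--> s0
s0 --c--> s0
End in state s0, which is an accepting state.

accepted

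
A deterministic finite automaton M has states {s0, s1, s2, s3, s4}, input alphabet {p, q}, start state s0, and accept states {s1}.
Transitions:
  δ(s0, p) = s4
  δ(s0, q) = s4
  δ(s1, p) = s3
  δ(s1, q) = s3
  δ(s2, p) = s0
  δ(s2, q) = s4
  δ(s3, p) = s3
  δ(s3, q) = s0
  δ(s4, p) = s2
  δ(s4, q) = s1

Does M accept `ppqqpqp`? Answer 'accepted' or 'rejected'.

rejected

s0 --p--> s4
s4 --p--> s2
s2 --q--> s4
s4 --q--> s1
s1 --p--> s3
s3 --q--> s0
s0 --p--> s4
End in state s4, which is not an accepting state.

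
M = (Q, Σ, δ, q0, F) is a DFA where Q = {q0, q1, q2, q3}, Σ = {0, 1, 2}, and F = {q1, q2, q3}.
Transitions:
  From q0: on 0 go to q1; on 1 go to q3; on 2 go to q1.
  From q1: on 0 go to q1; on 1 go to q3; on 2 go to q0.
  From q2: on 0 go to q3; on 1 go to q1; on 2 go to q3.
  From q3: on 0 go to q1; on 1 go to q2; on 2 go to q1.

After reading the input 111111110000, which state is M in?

q0 --1--> q3
q3 --1--> q2
q2 --1--> q1
q1 --1--> q3
q3 --1--> q2
q2 --1--> q1
q1 --1--> q3
q3 --1--> q2
q2 --0--> q3
q3 --0--> q1
q1 --0--> q1
q1 --0--> q1

q1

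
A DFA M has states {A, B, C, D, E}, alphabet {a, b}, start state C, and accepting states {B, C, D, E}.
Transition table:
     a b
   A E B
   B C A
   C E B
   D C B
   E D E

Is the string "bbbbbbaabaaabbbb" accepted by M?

C --b--> B
B --b--> A
A --b--> B
B --b--> A
A --b--> B
B --b--> A
A --a--> E
E --a--> D
D --b--> B
B --a--> C
C --a--> E
E --a--> D
D --b--> B
B --b--> A
A --b--> B
B --b--> A
End in state A, which is not an accepting state.

rejected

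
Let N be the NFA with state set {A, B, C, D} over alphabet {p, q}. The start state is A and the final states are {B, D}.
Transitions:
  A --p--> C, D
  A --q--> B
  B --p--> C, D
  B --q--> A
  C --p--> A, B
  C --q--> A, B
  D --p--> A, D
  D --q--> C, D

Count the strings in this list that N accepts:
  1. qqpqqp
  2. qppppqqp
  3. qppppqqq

qqpqqp: accepted
qppppqqp: accepted
qppppqqq: accepted

3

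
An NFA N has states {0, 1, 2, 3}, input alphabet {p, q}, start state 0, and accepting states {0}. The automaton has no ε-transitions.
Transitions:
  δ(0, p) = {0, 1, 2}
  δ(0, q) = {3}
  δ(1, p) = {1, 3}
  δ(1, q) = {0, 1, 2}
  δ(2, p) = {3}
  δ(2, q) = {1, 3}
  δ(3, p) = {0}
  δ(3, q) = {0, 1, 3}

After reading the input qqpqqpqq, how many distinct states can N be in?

4

Start: {0}
read q: {3}
read q: {0, 1, 3}
read p: {0, 1, 2, 3}
read q: {0, 1, 2, 3}
read q: {0, 1, 2, 3}
read p: {0, 1, 2, 3}
read q: {0, 1, 2, 3}
read q: {0, 1, 2, 3}
Final reachable set {0, 1, 2, 3} has 4 states.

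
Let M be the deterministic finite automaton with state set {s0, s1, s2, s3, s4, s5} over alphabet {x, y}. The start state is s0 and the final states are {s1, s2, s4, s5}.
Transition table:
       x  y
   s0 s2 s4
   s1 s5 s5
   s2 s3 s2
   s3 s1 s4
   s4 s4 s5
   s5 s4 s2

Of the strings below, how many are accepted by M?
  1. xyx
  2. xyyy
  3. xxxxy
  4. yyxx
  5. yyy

xyx: rejected
xyyy: accepted
xxxxy: accepted
yyxx: accepted
yyy: accepted

4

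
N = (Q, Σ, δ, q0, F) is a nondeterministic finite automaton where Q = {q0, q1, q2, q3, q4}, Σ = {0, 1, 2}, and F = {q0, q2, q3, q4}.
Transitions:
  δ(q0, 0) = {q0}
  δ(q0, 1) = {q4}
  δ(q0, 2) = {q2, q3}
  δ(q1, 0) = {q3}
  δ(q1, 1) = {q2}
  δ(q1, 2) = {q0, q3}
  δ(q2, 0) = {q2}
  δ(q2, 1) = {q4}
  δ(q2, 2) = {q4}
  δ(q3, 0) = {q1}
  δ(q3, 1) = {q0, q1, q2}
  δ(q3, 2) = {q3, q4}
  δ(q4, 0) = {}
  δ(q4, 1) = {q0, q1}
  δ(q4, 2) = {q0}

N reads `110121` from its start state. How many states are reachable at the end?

Start: {q0}
read 1: {q4}
read 1: {q0, q1}
read 0: {q0, q3}
read 1: {q0, q1, q2, q4}
read 2: {q0, q2, q3, q4}
read 1: {q0, q1, q2, q4}
Final reachable set {q0, q1, q2, q4} has 4 states.

4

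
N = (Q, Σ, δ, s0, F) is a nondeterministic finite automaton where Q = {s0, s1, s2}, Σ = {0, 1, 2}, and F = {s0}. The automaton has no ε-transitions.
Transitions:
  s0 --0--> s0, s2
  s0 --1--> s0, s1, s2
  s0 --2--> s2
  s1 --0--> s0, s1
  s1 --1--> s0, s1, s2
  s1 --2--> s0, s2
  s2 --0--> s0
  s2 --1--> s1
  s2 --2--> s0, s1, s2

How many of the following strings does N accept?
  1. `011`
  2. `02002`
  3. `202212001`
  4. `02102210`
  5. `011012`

`011`: accepted
`02002`: accepted
`202212001`: accepted
`02102210`: accepted
`011012`: accepted

5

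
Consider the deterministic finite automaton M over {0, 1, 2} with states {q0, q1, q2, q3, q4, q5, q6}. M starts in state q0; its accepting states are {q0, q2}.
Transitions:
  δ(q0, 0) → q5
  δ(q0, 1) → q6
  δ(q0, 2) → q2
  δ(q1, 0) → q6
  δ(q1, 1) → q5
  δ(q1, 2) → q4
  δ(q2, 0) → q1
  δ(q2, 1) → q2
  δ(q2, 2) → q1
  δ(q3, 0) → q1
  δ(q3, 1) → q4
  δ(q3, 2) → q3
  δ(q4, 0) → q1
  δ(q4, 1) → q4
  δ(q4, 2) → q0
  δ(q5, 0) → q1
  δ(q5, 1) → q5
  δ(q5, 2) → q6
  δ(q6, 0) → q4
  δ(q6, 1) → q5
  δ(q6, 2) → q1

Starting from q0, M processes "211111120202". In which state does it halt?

q1

q0 --2--> q2
q2 --1--> q2
q2 --1--> q2
q2 --1--> q2
q2 --1--> q2
q2 --1--> q2
q2 --1--> q2
q2 --2--> q1
q1 --0--> q6
q6 --2--> q1
q1 --0--> q6
q6 --2--> q1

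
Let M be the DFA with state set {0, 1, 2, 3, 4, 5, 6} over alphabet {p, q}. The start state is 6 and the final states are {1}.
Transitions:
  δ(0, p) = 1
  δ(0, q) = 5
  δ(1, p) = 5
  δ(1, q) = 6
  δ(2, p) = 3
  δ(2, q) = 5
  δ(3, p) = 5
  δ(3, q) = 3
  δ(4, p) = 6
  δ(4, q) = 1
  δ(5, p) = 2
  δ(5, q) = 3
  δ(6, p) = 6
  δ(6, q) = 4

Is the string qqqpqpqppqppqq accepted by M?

accepted

6 --q--> 4
4 --q--> 1
1 --q--> 6
6 --p--> 6
6 --q--> 4
4 --p--> 6
6 --q--> 4
4 --p--> 6
6 --p--> 6
6 --q--> 4
4 --p--> 6
6 --p--> 6
6 --q--> 4
4 --q--> 1
End in state 1, which is an accepting state.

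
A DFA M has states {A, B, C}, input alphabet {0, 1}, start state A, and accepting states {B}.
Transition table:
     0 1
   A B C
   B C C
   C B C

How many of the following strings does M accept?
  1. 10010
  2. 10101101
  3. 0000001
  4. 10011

10010: accepted
10101101: rejected
0000001: rejected
10011: rejected

1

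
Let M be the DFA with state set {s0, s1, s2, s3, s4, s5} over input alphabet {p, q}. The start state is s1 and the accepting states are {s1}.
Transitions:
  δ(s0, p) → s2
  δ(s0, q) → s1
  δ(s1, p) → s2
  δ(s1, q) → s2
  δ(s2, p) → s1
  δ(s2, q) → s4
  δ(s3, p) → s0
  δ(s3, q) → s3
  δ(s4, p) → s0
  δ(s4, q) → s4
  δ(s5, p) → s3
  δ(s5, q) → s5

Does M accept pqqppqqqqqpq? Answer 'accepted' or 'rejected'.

s1 --p--> s2
s2 --q--> s4
s4 --q--> s4
s4 --p--> s0
s0 --p--> s2
s2 --q--> s4
s4 --q--> s4
s4 --q--> s4
s4 --q--> s4
s4 --q--> s4
s4 --p--> s0
s0 --q--> s1
End in state s1, which is an accepting state.

accepted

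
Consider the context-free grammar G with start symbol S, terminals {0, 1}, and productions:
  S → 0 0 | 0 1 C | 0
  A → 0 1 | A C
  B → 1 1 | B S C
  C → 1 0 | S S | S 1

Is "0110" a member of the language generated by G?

S ⇒ 01C ⇒ 0110

yes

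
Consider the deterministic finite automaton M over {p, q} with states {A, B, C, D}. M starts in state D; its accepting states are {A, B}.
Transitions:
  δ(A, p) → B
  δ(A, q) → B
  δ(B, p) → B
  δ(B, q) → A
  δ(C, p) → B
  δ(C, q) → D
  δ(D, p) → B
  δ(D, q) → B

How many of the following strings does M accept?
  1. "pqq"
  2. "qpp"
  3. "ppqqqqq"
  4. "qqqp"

4

"pqq": accepted
"qpp": accepted
"ppqqqqq": accepted
"qqqp": accepted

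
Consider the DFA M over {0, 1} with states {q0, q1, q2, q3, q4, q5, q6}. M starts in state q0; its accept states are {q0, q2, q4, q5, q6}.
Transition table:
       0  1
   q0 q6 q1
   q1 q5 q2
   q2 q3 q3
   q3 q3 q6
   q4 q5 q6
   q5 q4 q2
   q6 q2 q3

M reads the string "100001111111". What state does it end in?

q6

q0 --1--> q1
q1 --0--> q5
q5 --0--> q4
q4 --0--> q5
q5 --0--> q4
q4 --1--> q6
q6 --1--> q3
q3 --1--> q6
q6 --1--> q3
q3 --1--> q6
q6 --1--> q3
q3 --1--> q6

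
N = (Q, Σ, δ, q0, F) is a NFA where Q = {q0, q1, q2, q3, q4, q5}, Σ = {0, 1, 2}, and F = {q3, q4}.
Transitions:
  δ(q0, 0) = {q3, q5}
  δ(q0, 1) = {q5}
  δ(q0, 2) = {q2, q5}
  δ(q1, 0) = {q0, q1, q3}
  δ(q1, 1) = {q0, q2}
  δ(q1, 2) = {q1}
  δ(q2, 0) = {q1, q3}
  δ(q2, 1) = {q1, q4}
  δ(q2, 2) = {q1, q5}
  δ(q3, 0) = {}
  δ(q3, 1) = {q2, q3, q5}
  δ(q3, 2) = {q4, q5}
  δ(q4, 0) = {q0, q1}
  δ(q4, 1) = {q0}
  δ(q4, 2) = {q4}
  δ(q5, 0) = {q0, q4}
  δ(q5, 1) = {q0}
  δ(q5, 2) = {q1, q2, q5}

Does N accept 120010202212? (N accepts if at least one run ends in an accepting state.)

Start: {q0}
read 1: {q5}
read 2: {q1, q2, q5}
read 0: {q0, q1, q3, q4}
read 0: {q0, q1, q3, q5}
read 1: {q0, q2, q3, q5}
read 0: {q0, q1, q3, q4, q5}
read 2: {q1, q2, q4, q5}
read 0: {q0, q1, q3, q4}
read 2: {q1, q2, q4, q5}
read 2: {q1, q2, q4, q5}
read 1: {q0, q1, q2, q4}
read 2: {q1, q2, q4, q5}
Reachable ∩ accepting = {q4} — nonempty.

accepted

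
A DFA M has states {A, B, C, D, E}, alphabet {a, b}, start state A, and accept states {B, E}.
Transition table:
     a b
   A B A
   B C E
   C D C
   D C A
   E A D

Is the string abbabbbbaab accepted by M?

A --a--> B
B --b--> E
E --b--> D
D --a--> C
C --b--> C
C --b--> C
C --b--> C
C --b--> C
C --a--> D
D --a--> C
C --b--> C
End in state C, which is not an accepting state.

rejected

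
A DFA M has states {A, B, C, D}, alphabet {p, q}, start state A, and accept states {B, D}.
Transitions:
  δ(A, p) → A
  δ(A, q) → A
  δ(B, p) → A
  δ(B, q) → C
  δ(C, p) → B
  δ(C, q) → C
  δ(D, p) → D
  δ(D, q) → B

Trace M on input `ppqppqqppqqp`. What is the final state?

A --p--> A
A --p--> A
A --q--> A
A --p--> A
A --p--> A
A --q--> A
A --q--> A
A --p--> A
A --p--> A
A --q--> A
A --q--> A
A --p--> A

A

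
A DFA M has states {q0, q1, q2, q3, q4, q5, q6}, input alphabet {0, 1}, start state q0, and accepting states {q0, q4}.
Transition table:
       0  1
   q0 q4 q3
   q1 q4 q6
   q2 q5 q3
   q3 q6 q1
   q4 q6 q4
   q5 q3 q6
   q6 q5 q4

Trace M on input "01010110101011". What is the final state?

q4

q0 --0--> q4
q4 --1--> q4
q4 --0--> q6
q6 --1--> q4
q4 --0--> q6
q6 --1--> q4
q4 --1--> q4
q4 --0--> q6
q6 --1--> q4
q4 --0--> q6
q6 --1--> q4
q4 --0--> q6
q6 --1--> q4
q4 --1--> q4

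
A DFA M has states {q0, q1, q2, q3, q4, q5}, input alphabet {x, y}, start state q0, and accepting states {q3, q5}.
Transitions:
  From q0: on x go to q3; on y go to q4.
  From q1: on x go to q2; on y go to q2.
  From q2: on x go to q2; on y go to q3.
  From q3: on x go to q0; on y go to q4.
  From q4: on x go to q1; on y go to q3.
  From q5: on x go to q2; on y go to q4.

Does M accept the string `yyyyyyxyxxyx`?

q0 --y--> q4
q4 --y--> q3
q3 --y--> q4
q4 --y--> q3
q3 --y--> q4
q4 --y--> q3
q3 --x--> q0
q0 --y--> q4
q4 --x--> q1
q1 --x--> q2
q2 --y--> q3
q3 --x--> q0
End in state q0, which is not an accepting state.

rejected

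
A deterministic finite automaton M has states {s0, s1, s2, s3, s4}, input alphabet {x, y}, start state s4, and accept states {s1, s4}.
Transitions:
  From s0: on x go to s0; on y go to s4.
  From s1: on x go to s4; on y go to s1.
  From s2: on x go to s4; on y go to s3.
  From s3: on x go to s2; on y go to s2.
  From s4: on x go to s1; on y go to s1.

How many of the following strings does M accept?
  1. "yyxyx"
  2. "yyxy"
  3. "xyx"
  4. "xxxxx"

4

"yyxyx": accepted
"yyxy": accepted
"xyx": accepted
"xxxxx": accepted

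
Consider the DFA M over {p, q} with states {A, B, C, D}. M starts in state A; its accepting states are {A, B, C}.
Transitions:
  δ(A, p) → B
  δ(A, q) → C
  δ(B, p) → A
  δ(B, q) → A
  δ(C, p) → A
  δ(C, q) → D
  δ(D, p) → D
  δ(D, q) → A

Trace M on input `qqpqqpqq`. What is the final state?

D

A --q--> C
C --q--> D
D --p--> D
D --q--> A
A --q--> C
C --p--> A
A --q--> C
C --q--> D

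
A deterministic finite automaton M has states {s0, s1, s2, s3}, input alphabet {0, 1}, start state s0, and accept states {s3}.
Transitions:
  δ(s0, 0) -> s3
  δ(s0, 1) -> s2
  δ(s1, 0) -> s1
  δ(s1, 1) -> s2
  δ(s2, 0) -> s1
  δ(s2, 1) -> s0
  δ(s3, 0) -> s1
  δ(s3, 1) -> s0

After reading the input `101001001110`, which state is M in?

s0 --1--> s2
s2 --0--> s1
s1 --1--> s2
s2 --0--> s1
s1 --0--> s1
s1 --1--> s2
s2 --0--> s1
s1 --0--> s1
s1 --1--> s2
s2 --1--> s0
s0 --1--> s2
s2 --0--> s1

s1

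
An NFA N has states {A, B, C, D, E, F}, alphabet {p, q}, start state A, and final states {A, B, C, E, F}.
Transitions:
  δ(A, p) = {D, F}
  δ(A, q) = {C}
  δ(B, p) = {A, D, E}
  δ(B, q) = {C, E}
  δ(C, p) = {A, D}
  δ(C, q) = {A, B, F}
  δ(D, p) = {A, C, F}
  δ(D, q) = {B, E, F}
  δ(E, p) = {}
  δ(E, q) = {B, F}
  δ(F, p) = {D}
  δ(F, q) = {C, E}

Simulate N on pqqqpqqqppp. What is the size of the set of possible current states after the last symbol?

4

Start: {A}
read p: {D, F}
read q: {B, C, E, F}
read q: {A, B, C, E, F}
read q: {A, B, C, E, F}
read p: {A, D, E, F}
read q: {B, C, E, F}
read q: {A, B, C, E, F}
read q: {A, B, C, E, F}
read p: {A, D, E, F}
read p: {A, C, D, F}
read p: {A, C, D, F}
Final reachable set {A, C, D, F} has 4 states.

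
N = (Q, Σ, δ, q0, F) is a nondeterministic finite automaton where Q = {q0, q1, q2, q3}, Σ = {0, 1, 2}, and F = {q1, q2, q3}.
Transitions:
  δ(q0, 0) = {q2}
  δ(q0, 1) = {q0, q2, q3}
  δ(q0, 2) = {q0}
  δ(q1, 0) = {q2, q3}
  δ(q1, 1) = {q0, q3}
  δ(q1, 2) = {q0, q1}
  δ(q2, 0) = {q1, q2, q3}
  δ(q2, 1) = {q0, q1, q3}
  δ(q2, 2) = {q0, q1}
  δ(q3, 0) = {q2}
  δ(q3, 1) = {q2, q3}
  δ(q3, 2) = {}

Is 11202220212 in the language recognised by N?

Start: {q0}
read 1: {q0, q2, q3}
read 1: {q0, q1, q2, q3}
read 2: {q0, q1}
read 0: {q2, q3}
read 2: {q0, q1}
read 2: {q0, q1}
read 2: {q0, q1}
read 0: {q2, q3}
read 2: {q0, q1}
read 1: {q0, q2, q3}
read 2: {q0, q1}
Reachable ∩ accepting = {q1} — nonempty.

accepted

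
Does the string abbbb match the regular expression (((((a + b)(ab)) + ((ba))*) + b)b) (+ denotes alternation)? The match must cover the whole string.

no

No split of abbbb into u·v has ((((a+b)(ab))+((ba))*)+b) matching u and b matching v.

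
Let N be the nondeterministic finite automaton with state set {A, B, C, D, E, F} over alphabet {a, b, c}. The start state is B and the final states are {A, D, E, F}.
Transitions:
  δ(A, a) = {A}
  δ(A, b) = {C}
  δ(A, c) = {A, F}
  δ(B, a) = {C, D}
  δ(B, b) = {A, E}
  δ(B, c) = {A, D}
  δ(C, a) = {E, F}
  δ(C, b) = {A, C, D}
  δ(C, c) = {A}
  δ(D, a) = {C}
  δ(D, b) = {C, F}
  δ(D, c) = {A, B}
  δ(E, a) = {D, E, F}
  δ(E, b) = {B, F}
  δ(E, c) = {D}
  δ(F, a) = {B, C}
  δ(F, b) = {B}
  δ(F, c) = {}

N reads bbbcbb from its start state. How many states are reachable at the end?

6

Start: {B}
read b: {A, E}
read b: {B, C, F}
read b: {A, B, C, D, E}
read c: {A, B, D, F}
read b: {A, B, C, E, F}
read b: {A, B, C, D, E, F}
Final reachable set {A, B, C, D, E, F} has 6 states.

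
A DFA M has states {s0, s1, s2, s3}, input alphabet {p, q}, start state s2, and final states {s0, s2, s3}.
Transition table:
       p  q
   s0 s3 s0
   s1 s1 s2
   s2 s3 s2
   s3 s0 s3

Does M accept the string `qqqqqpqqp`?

s2 --q--> s2
s2 --q--> s2
s2 --q--> s2
s2 --q--> s2
s2 --q--> s2
s2 --p--> s3
s3 --q--> s3
s3 --q--> s3
s3 --p--> s0
End in state s0, which is an accepting state.

accepted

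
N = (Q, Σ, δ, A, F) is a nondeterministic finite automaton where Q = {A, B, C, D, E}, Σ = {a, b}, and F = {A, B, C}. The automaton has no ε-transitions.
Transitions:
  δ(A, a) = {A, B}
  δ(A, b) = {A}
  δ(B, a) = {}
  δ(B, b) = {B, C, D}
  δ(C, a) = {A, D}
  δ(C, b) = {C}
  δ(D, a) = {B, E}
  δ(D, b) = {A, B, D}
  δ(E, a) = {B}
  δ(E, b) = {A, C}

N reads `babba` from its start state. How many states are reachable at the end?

4

Start: {A}
read b: {A}
read a: {A, B}
read b: {A, B, C, D}
read b: {A, B, C, D}
read a: {A, B, D, E}
Final reachable set {A, B, D, E} has 4 states.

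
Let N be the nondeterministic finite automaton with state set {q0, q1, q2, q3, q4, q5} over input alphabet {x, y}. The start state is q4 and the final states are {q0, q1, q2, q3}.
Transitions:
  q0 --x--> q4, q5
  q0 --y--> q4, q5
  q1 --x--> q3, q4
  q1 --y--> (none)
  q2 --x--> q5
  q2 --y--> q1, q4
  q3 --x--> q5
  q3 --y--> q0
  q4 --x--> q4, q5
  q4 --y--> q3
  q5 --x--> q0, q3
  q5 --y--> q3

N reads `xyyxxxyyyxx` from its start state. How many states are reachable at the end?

Start: {q4}
read x: {q4, q5}
read y: {q3}
read y: {q0}
read x: {q4, q5}
read x: {q0, q3, q4, q5}
read x: {q0, q3, q4, q5}
read y: {q0, q3, q4, q5}
read y: {q0, q3, q4, q5}
read y: {q0, q3, q4, q5}
read x: {q0, q3, q4, q5}
read x: {q0, q3, q4, q5}
Final reachable set {q0, q3, q4, q5} has 4 states.

4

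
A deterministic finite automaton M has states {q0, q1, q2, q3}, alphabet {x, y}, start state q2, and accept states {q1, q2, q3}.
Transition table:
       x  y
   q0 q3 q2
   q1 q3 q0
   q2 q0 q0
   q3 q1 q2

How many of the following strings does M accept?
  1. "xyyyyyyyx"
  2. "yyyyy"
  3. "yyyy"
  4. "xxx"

2

"xyyyyyyyx": rejected
"yyyyy": rejected
"yyyy": accepted
"xxx": accepted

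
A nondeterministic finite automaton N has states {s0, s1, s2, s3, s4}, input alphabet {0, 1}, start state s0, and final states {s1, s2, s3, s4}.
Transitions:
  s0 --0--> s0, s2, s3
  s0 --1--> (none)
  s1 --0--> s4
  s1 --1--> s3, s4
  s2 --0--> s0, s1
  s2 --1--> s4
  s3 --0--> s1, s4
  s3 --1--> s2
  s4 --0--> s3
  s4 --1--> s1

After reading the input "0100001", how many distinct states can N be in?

Start: {s0}
read 0: {s0, s2, s3}
read 1: {s2, s4}
read 0: {s0, s1, s3}
read 0: {s0, s1, s2, s3, s4}
read 0: {s0, s1, s2, s3, s4}
read 0: {s0, s1, s2, s3, s4}
read 1: {s1, s2, s3, s4}
Final reachable set {s1, s2, s3, s4} has 4 states.

4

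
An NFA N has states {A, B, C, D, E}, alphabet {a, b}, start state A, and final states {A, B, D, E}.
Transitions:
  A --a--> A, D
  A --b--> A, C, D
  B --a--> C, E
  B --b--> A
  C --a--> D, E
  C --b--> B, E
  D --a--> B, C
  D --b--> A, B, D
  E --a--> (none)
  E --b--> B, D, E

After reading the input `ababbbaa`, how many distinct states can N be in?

5

Start: {A}
read a: {A, D}
read b: {A, B, C, D}
read a: {A, B, C, D, E}
read b: {A, B, C, D, E}
read b: {A, B, C, D, E}
read b: {A, B, C, D, E}
read a: {A, B, C, D, E}
read a: {A, B, C, D, E}
Final reachable set {A, B, C, D, E} has 5 states.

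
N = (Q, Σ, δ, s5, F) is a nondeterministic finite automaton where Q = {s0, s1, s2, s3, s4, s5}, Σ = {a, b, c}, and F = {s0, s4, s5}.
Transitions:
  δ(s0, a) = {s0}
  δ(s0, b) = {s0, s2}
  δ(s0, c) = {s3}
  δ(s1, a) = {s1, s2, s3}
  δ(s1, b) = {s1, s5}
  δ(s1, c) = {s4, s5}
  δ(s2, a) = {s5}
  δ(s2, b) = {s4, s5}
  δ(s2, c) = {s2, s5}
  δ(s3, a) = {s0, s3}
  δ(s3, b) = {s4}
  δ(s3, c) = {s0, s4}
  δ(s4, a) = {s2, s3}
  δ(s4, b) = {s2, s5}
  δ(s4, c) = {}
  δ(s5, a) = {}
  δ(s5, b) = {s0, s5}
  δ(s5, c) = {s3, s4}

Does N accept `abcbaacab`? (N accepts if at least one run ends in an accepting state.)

Start: {s5}
read a: {}
The reachable set is empty and stays empty for the remaining 8 symbols.
Reachable ∩ accepting = {} — empty.

rejected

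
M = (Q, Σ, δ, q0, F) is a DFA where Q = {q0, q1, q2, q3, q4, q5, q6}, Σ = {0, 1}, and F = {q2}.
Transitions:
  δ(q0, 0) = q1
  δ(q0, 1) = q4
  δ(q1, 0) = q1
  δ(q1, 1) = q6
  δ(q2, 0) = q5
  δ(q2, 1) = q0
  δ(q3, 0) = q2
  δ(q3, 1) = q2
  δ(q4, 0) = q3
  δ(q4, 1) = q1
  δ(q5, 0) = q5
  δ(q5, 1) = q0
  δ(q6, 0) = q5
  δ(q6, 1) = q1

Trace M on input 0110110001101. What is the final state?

q6

q0 --0--> q1
q1 --1--> q6
q6 --1--> q1
q1 --0--> q1
q1 --1--> q6
q6 --1--> q1
q1 --0--> q1
q1 --0--> q1
q1 --0--> q1
q1 --1--> q6
q6 --1--> q1
q1 --0--> q1
q1 --1--> q6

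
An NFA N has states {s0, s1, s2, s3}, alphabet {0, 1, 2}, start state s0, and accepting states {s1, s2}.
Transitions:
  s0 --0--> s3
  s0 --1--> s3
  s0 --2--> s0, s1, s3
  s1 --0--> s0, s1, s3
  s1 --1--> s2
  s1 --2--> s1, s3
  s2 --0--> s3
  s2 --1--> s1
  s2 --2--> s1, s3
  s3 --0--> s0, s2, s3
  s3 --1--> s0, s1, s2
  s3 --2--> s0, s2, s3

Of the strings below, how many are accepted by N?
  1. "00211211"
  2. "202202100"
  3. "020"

3

"00211211": accepted
"202202100": accepted
"020": accepted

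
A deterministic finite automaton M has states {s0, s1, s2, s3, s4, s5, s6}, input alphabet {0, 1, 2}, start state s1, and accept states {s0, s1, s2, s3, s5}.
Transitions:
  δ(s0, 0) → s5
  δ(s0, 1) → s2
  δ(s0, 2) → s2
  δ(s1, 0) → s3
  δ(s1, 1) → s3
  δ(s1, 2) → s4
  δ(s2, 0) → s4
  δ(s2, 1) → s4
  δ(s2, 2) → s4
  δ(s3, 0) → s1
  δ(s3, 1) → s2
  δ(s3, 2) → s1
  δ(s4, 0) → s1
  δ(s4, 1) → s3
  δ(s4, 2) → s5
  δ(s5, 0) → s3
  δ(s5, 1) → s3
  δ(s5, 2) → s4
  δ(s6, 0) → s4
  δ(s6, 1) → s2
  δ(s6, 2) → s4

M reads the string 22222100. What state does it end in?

s3

s1 --2--> s4
s4 --2--> s5
s5 --2--> s4
s4 --2--> s5
s5 --2--> s4
s4 --1--> s3
s3 --0--> s1
s1 --0--> s3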